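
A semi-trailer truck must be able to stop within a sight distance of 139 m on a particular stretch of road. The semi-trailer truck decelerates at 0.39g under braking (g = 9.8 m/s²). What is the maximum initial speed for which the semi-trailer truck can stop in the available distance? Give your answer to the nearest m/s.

Maximum speed ≈ 33 m/s

a = 0.39 × 9.8 = 3.822 m/s².
v²/(2a) = d ⇒ v = √(2 × 3.822 × 139) = √1062.52 = 32.5963 m/s.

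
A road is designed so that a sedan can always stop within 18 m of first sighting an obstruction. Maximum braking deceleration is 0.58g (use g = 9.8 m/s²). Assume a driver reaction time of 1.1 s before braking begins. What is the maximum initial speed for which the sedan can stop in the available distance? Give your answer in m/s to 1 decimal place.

Maximum speed ≈ 9.4 m/s

a = 0.58 × 9.8 = 5.684 m/s².
Stopping distance: v·t_r + v²/(2a) = 18 with t_r = 1.1 s and a = 5.684 m/s².
So v² + 12.505 v − 204.62 = 0.
Positive root: v = −a·t_r + √((a·t_r)² + 2a·d) = −6.252 + √(39.088 + 204.62) = 9.3591 m/s.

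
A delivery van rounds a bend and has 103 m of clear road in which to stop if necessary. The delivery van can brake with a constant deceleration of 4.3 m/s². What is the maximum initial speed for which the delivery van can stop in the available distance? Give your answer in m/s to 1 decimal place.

v²/(2a) = d ⇒ v = √(2 × 4.300 × 103) = √885.80 = 29.7624 m/s.

Maximum speed ≈ 29.8 m/s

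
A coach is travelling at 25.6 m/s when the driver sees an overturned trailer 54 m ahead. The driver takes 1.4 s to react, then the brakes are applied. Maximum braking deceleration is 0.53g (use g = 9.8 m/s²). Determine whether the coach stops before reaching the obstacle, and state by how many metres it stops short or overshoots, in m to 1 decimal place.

a = 0.53 × 9.8 = 5.194 m/s².
Reaction distance = 25.6000 × 1.4 = 35.840 m.
Braking distance = v²/(2a) = 655.360 / 10.388 = 63.088 m.
Total stopping distance = 35.840 + 63.088 = 98.928 m, vs 54 m available — it cannot stop in time and overshoots by 98.928 − 54 = 44.928 m.

No — it overshoots by 44.9 m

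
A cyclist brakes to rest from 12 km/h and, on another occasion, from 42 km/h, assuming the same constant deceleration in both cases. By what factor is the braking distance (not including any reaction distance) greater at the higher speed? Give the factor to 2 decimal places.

Braking distance d = v²/(2a), so with a fixed, d ∝ v².
Factor = (42/12)² = 3.5000² = 12.2500.

Factor ≈ 12.25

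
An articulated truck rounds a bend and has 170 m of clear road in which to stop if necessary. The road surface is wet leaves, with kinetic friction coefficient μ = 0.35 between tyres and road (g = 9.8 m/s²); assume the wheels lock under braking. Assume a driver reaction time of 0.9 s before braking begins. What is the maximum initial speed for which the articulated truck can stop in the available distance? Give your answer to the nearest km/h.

Maximum speed ≈ 112 km/h

a = μg = 0.35 × 9.8 = 3.430 m/s².
Stopping distance: v·t_r + v²/(2a) = 170 with t_r = 0.9 s and a = 3.430 m/s².
So v² + 6.174 v − 1166.20 = 0.
Positive root: v = −a·t_r + √((a·t_r)² + 2a·d) = −3.087 + √(9.530 + 1166.20) = 31.2019 m/s.
31.2019 m/s × 3.6 = 112.327 km/h.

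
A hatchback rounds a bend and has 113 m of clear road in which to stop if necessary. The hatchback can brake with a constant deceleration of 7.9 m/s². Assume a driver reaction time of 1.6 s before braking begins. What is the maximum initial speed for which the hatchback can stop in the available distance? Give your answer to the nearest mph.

Stopping distance: v·t_r + v²/(2a) = 113 with t_r = 1.6 s and a = 7.900 m/s².
So v² + 25.280 v − 1785.40 = 0.
Positive root: v = −a·t_r + √((a·t_r)² + 2a·d) = −12.640 + √(159.770 + 1785.40) = 31.4641 m/s.
31.4641 m/s ÷ 0.44704 = 70.383 mph.

Maximum speed ≈ 70 mph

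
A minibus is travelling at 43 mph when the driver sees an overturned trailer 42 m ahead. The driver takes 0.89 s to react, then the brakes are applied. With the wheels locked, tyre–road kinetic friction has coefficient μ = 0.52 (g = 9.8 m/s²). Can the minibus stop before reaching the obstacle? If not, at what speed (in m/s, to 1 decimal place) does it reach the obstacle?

43 mph × 0.44704 = 19.2227 m/s.
a = μg = 0.52 × 9.8 = 5.096 m/s².
Reaction distance = 19.2227 × 0.89 = 17.108 m.
Braking distance needed to stop: v²/(2a) = 369.512 / 10.192 = 36.255 m, so total needed = 17.108 + 36.255 = 53.363 m > 42 m — it cannot stop.
Distance remaining when braking begins: 42 − 17.108 = 24.892 m.
v² = v₀² − 2a·d = 369.512 − 2 × 5.096 × 24.892 = 115.813 m²/s².
v = √115.813 = 10.762 m/s.

No — it strikes the obstacle at 10.8 m/s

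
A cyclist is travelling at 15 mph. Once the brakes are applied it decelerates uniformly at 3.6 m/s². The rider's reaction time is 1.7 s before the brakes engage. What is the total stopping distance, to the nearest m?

15 mph × 0.44704 = 6.7056 m/s.
Reaction distance = v·t_r = 6.7056 × 1.7 = 11.400 m.
Braking distance = v²/(2a) = 6.7056² / (2 × 3.600) = 44.965 / 7.200 = 6.245 m.
Total = 11.400 + 6.245 = 17.645 m.

Total stopping distance ≈ 18 m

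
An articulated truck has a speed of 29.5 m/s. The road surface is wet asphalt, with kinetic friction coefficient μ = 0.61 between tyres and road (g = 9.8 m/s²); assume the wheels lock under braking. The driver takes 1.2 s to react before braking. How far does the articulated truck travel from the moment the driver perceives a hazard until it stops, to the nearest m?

a = μg = 0.61 × 9.8 = 5.978 m/s².
Reaction distance = v·t_r = 29.5000 × 1.2 = 35.400 m.
Braking distance = v²/(2a) = 29.5000² / (2 × 5.978) = 870.250 / 11.956 = 72.788 m.
Total = 35.400 + 72.788 = 108.188 m.

Total stopping distance ≈ 108 m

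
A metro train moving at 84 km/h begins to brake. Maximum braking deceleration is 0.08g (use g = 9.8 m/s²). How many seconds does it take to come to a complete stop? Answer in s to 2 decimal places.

84 km/h ÷ 3.6 = 23.3333 m/s.
a = 0.08 × 9.8 = 0.784 m/s².
Braking time = v/a = 23.3333 / 0.784 = 29.762 s.

Braking time ≈ 29.76 s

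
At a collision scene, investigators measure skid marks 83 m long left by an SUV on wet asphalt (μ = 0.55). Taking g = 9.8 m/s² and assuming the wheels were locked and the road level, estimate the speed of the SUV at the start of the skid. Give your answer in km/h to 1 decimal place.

Deceleration a = μg = 0.55 × 9.8 = 5.390 m/s².
v = √(2a·d) = √(2 × 5.390 × 83) = √894.740 = 29.9122 m/s.
= 29.9122 × 3.6 = 107.684 km/h.

Initial speed ≈ 107.7 km/h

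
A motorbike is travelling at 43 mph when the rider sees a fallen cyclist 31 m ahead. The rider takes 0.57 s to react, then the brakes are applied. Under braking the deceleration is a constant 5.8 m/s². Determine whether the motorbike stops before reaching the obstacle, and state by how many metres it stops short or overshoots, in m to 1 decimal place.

No — it overshoots by 11.8 m

43 mph × 0.44704 = 19.2227 m/s.
Reaction distance = 19.2227 × 0.57 = 10.957 m.
Braking distance = v²/(2a) = 369.512 / 11.600 = 31.854 m.
Total stopping distance = 10.957 + 31.854 = 42.811 m, vs 31 m available — it cannot stop in time and overshoots by 42.811 − 31 = 11.811 m.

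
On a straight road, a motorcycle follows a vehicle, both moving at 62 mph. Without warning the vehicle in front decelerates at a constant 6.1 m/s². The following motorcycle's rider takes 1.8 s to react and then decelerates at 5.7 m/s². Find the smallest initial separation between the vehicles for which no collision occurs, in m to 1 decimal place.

Minimum gap ≈ 54.3 m

62 mph × 0.44704 = 27.7165 m/s.
Leader travels v²/(2a_L) = 768.204 / 12.200 = 62.968 m before stopping.
Follower covers v·t_r = 27.7165 × 1.8 = 49.890 m while reacting, then v²/(2a_F) = 768.204 / 11.400 = 67.386 m while braking, for a total of 49.890 + 67.386 = 117.276 m.
Since a_F ≤ a_L and the follower starts braking later, the follower is never slower than the leader, so the closest approach is when both have stopped.
Minimum gap = 117.276 − 62.968 = 54.308 m.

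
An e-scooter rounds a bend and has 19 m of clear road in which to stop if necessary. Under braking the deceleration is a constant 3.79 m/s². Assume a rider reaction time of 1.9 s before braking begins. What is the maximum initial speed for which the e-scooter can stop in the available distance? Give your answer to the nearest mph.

Stopping distance: v·t_r + v²/(2a) = 19 with t_r = 1.9 s and a = 3.790 m/s².
So v² + 14.402 v − 144.02 = 0.
Positive root: v = −a·t_r + √((a·t_r)² + 2a·d) = −7.201 + √(51.854 + 144.02) = 6.7945 m/s.
6.7945 m/s ÷ 0.44704 = 15.199 mph.

Maximum speed ≈ 15 mph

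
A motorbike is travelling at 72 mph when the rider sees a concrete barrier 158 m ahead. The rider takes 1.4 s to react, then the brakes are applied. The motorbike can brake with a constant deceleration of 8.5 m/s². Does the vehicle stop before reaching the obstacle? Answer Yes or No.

Yes

72 mph × 0.44704 = 32.1869 m/s.
Reaction distance = 32.1869 × 1.4 = 45.062 m.
Braking distance = v²/(2a) = 1035.997 / 17.000 = 60.941 m.
Total stopping distance = 45.062 + 60.941 = 106.003 m, vs 158 m available — it stops with 158 − 106.003 = 51.997 m to spare.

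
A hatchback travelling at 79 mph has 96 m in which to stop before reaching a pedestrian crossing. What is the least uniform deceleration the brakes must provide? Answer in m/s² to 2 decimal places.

Required deceleration ≈ 6.50 m/s²

79 mph × 0.44704 = 35.3162 m/s.
v² = 2a·d ⇒ a = v²/(2d) = 35.3162² / (2 × 96.000) = 1247.234 / 192.000 = 6.4960 m/s².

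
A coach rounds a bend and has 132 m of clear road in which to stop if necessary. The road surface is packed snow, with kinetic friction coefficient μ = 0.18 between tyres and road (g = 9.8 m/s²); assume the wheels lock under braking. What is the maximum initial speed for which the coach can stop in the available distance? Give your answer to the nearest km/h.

Maximum speed ≈ 78 km/h

a = μg = 0.18 × 9.8 = 1.764 m/s².
v²/(2a) = d ⇒ v = √(2 × 1.764 × 132) = √465.70 = 21.5801 m/s.
21.5801 m/s × 3.6 = 77.688 km/h.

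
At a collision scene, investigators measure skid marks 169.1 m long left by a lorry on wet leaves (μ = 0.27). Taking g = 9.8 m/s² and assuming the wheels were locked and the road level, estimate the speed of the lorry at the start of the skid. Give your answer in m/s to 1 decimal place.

Deceleration a = μg = 0.27 × 9.8 = 2.646 m/s².
v = √(2a·d) = √(2 × 2.646 × 169.1) = √894.877 = 29.9145 m/s.

Initial speed ≈ 29.9 m/s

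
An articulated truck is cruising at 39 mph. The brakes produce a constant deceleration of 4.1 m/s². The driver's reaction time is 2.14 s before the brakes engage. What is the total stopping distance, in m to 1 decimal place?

39 mph × 0.44704 = 17.4346 m/s.
Reaction distance = v·t_r = 17.4346 × 2.14 = 37.310 m.
Braking distance = v²/(2a) = 17.4346² / (2 × 4.100) = 303.965 / 8.200 = 37.069 m.
Total = 37.310 + 37.069 = 74.379 m.

Total stopping distance ≈ 74.4 m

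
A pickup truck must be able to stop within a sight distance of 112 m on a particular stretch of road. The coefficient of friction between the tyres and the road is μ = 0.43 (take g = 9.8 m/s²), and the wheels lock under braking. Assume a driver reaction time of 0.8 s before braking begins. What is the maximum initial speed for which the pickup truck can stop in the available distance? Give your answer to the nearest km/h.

Maximum speed ≈ 99 km/h

a = μg = 0.43 × 9.8 = 4.214 m/s².
Stopping distance: v·t_r + v²/(2a) = 112 with t_r = 0.8 s and a = 4.214 m/s².
So v² + 6.742 v − 943.94 = 0.
Positive root: v = −a·t_r + √((a·t_r)² + 2a·d) = −3.371 + √(11.364 + 943.94) = 27.5370 m/s.
27.5370 m/s × 3.6 = 99.133 km/h.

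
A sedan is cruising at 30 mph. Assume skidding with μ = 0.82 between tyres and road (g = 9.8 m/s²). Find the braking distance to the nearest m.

30 mph × 0.44704 = 13.4112 m/s.
a = μg = 0.82 × 9.8 = 8.036 m/s².
Braking distance = v²/(2a) = 13.4112² / (2 × 8.036) = 179.860 / 16.072 = 11.191 m.

Braking distance ≈ 11 m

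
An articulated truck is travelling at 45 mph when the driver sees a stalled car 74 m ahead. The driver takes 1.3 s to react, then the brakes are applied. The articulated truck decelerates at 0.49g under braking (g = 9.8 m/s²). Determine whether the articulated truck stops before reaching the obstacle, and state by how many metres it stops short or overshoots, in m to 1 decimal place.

Yes — it stops 5.7 m short of the obstacle

45 mph × 0.44704 = 20.1168 m/s.
a = 0.49 × 9.8 = 4.802 m/s².
Reaction distance = 20.1168 × 1.3 = 26.152 m.
Braking distance = v²/(2a) = 404.686 / 9.604 = 42.137 m.
Total stopping distance = 26.152 + 42.137 = 68.289 m, vs 74 m available — it stops with 74 − 68.289 = 5.711 m to spare.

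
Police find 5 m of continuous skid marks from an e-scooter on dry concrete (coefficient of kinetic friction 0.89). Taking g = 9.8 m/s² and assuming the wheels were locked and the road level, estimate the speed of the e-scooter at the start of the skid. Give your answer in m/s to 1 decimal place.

Initial speed ≈ 9.3 m/s

Deceleration a = μg = 0.89 × 9.8 = 8.722 m/s².
v = √(2a·d) = √(2 × 8.722 × 5) = √87.220 = 9.3392 m/s.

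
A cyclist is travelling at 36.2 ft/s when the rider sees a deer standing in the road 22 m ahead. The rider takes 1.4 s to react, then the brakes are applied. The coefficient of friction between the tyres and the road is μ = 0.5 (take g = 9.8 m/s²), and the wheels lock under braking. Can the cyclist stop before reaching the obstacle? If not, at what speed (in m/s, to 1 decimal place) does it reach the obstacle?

36.2 ft/s × 0.3048 = 11.0338 m/s.
a = μg = 0.5 × 9.8 = 4.900 m/s².
Reaction distance = 11.0338 × 1.4 = 15.447 m.
Braking distance needed to stop: v²/(2a) = 121.745 / 9.800 = 12.423 m, so total needed = 15.447 + 12.423 = 27.870 m > 22 m — it cannot stop.
Distance remaining when braking begins: 22 − 15.447 = 6.553 m.
v² = v₀² − 2a·d = 121.745 − 2 × 4.900 × 6.553 = 57.526 m²/s².
v = √57.526 = 7.585 m/s.

No — it strikes the obstacle at 7.6 m/s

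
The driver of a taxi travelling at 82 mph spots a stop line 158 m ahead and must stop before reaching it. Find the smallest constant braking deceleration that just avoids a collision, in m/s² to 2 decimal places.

Required deceleration ≈ 4.25 m/s²

82 mph × 0.44704 = 36.6573 m/s.
v² = 2a·d ⇒ a = v²/(2d) = 36.6573² / (2 × 158.000) = 1343.758 / 316.000 = 4.2524 m/s².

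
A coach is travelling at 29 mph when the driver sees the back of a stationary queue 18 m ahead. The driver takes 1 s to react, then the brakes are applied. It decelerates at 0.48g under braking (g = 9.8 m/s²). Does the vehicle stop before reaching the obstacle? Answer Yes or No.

No

29 mph × 0.44704 = 12.9642 m/s.
a = 0.48 × 9.8 = 4.704 m/s².
Reaction distance = 12.9642 × 1 = 12.964 m.
Braking distance = v²/(2a) = 168.070 / 9.408 = 17.865 m.
Total stopping distance = 12.964 + 17.865 = 30.829 m, vs 18 m available — it cannot stop in time and overshoots by 30.829 − 18 = 12.829 m.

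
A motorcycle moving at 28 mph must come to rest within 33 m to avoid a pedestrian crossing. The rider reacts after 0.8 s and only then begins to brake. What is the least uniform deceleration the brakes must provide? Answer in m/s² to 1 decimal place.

Required deceleration ≈ 3.4 m/s²

28 mph × 0.44704 = 12.5171 m/s.
Distance covered during reaction = 12.5171 × 0.8 = 10.014 m.
Distance available for braking: 33 − 10.014 = 22.986 m.
v² = 2a·d ⇒ a = v²/(2d) = 12.5171² / (2 × 22.986) = 156.678 / 45.972 = 3.4081 m/s².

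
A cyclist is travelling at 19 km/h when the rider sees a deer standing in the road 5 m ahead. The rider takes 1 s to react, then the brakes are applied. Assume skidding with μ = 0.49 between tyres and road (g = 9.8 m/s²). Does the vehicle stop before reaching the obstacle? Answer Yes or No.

No

19 km/h ÷ 3.6 = 5.2778 m/s.
a = μg = 0.49 × 9.8 = 4.802 m/s².
Reaction distance = 5.2778 × 1 = 5.278 m.
Braking distance = v²/(2a) = 27.855 / 9.604 = 2.900 m.
Total stopping distance = 5.278 + 2.900 = 8.178 m, vs 5 m available — it cannot stop in time and overshoots by 8.178 − 5 = 3.178 m.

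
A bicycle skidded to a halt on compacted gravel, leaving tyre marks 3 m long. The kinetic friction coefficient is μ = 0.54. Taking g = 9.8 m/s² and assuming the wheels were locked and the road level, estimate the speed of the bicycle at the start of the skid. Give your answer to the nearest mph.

Initial speed ≈ 13 mph

Deceleration a = μg = 0.54 × 9.8 = 5.292 m/s².
v = √(2a·d) = √(2 × 5.292 × 3) = √31.752 = 5.6349 m/s.
= 5.6349 ÷ 0.44704 = 12.605 mph.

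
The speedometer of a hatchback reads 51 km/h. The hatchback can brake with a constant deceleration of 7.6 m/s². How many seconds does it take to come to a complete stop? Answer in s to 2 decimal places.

51 km/h ÷ 3.6 = 14.1667 m/s.
Braking time = v/a = 14.1667 / 7.600 = 1.864 s.

Braking time ≈ 1.86 s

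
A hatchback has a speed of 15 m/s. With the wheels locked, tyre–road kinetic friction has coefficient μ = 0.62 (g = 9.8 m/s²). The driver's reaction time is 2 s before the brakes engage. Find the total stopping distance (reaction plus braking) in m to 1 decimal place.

a = μg = 0.62 × 9.8 = 6.076 m/s².
Reaction distance = v·t_r = 15.0000 × 2 = 30.000 m.
Braking distance = v²/(2a) = 15.0000² / (2 × 6.076) = 225.000 / 12.152 = 18.515 m.
Total = 30.000 + 18.515 = 48.515 m.

Total stopping distance ≈ 48.5 m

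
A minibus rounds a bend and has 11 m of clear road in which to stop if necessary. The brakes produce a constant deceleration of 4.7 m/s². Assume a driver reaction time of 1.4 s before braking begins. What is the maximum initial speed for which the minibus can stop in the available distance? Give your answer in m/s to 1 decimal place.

Maximum speed ≈ 5.5 m/s

Stopping distance: v·t_r + v²/(2a) = 11 with t_r = 1.4 s and a = 4.700 m/s².
So v² + 13.160 v − 103.40 = 0.
Positive root: v = −a·t_r + √((a·t_r)² + 2a·d) = −6.580 + √(43.296 + 103.40) = 5.5318 m/s.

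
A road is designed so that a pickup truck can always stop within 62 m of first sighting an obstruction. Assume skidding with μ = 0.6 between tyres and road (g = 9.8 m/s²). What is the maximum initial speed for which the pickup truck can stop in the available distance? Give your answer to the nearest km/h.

a = μg = 0.6 × 9.8 = 5.880 m/s².
v²/(2a) = d ⇒ v = √(2 × 5.880 × 62) = √729.12 = 27.0022 m/s.
27.0022 m/s × 3.6 = 97.208 km/h.

Maximum speed ≈ 97 km/h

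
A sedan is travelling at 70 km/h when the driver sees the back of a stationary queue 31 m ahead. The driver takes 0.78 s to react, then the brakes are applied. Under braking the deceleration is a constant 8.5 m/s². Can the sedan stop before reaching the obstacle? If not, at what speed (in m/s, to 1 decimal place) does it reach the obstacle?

70 km/h ÷ 3.6 = 19.4444 m/s.
Reaction distance = 19.4444 × 0.78 = 15.167 m.
Braking distance needed to stop: v²/(2a) = 378.085 / 17.000 = 22.240 m, so total needed = 15.167 + 22.240 = 37.407 m > 31 m — it cannot stop.
Distance remaining when braking begins: 31 − 15.167 = 15.833 m.
v² = v₀² − 2a·d = 378.085 − 2 × 8.500 × 15.833 = 108.924 m²/s².
v = √108.924 = 10.437 m/s.

No — it strikes the obstacle at 10.4 m/s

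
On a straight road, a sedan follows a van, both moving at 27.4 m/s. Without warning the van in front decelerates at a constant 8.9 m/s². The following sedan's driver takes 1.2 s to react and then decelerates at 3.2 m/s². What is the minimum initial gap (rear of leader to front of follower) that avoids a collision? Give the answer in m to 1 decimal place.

Leader travels v²/(2a_L) = 750.760 / 17.800 = 42.178 m before stopping.
Follower covers v·t_r = 27.4000 × 1.2 = 32.880 m while reacting, then v²/(2a_F) = 750.760 / 6.400 = 117.306 m while braking, for a total of 32.880 + 117.306 = 150.186 m.
Since a_F ≤ a_L and the follower starts braking later, the follower is never slower than the leader, so the closest approach is when both have stopped.
Minimum gap = 150.186 − 42.178 = 108.008 m.

Minimum gap ≈ 108.0 m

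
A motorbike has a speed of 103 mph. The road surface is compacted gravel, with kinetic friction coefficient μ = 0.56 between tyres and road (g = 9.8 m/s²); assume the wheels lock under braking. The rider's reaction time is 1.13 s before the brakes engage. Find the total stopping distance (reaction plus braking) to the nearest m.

103 mph × 0.44704 = 46.0451 m/s.
a = μg = 0.56 × 9.8 = 5.488 m/s².
Reaction distance = v·t_r = 46.0451 × 1.13 = 52.031 m.
Braking distance = v²/(2a) = 46.0451² / (2 × 5.488) = 2120.151 / 10.976 = 193.162 m.
Total = 52.031 + 193.162 = 245.193 m.

Total stopping distance ≈ 245 m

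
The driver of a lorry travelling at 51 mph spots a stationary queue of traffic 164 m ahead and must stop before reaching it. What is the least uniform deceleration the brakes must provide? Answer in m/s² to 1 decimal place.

Required deceleration ≈ 1.6 m/s²

51 mph × 0.44704 = 22.7990 m/s.
v² = 2a·d ⇒ a = v²/(2d) = 22.7990² / (2 × 164.000) = 519.794 / 328.000 = 1.5847 m/s².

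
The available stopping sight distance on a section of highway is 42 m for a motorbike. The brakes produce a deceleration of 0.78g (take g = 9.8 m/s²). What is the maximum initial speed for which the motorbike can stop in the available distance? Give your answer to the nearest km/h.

Maximum speed ≈ 91 km/h

a = 0.78 × 9.8 = 7.644 m/s².
v²/(2a) = d ⇒ v = √(2 × 7.644 × 42) = √642.10 = 25.3397 m/s.
25.3397 m/s × 3.6 = 91.223 km/h.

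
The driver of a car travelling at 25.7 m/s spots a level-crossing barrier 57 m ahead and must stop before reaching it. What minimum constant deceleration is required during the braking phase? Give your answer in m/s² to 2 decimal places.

v² = 2a·d ⇒ a = v²/(2d) = 25.7000² / (2 × 57.000) = 660.490 / 114.000 = 5.7938 m/s².

Required deceleration ≈ 5.79 m/s²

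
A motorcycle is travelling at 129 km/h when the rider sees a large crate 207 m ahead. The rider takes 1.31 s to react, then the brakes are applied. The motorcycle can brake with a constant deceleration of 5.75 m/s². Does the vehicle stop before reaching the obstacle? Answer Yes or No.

129 km/h ÷ 3.6 = 35.8333 m/s.
Reaction distance = 35.8333 × 1.31 = 46.942 m.
Braking distance = v²/(2a) = 1284.025 / 11.500 = 111.654 m.
Total stopping distance = 46.942 + 111.654 = 158.596 m, vs 207 m available — it stops with 207 − 158.596 = 48.404 m to spare.

Yes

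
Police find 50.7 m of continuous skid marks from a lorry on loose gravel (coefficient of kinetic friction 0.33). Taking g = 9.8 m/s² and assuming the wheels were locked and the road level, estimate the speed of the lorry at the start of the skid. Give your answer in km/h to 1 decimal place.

Initial speed ≈ 65.2 km/h

Deceleration a = μg = 0.33 × 9.8 = 3.234 m/s².
v = √(2a·d) = √(2 × 3.234 × 50.7) = √327.928 = 18.1088 m/s.
= 18.1088 × 3.6 = 65.192 km/h.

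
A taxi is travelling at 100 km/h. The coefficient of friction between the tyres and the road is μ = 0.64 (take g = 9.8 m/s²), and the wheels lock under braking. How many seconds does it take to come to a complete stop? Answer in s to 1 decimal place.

100 km/h ÷ 3.6 = 27.7778 m/s.
a = μg = 0.64 × 9.8 = 6.272 m/s².
Braking time = v/a = 27.7778 / 6.272 = 4.429 s.

Braking time ≈ 4.4 s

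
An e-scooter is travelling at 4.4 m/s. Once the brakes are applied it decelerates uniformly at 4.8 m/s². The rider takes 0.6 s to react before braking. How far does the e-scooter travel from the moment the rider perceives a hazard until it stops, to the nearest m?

Total stopping distance ≈ 5 m

Reaction distance = v·t_r = 4.4000 × 0.6 = 2.640 m.
Braking distance = v²/(2a) = 4.4000² / (2 × 4.800) = 19.360 / 9.600 = 2.017 m.
Total = 2.640 + 2.017 = 4.657 m.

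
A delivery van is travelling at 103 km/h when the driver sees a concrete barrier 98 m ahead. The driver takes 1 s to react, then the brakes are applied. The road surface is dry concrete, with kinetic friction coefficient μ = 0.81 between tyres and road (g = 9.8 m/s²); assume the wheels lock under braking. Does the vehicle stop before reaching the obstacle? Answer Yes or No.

Yes

103 km/h ÷ 3.6 = 28.6111 m/s.
a = μg = 0.81 × 9.8 = 7.938 m/s².
Reaction distance = 28.6111 × 1 = 28.611 m.
Braking distance = v²/(2a) = 818.595 / 15.876 = 51.562 m.
Total stopping distance = 28.611 + 51.562 = 80.173 m, vs 98 m available — it stops with 98 − 80.173 = 17.827 m to spare.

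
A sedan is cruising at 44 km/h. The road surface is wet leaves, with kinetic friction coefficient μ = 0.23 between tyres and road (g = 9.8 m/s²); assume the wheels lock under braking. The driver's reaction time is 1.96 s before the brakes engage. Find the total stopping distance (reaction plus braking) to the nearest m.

44 km/h ÷ 3.6 = 12.2222 m/s.
a = μg = 0.23 × 9.8 = 2.254 m/s².
Reaction distance = v·t_r = 12.2222 × 1.96 = 23.956 m.
Braking distance = v²/(2a) = 12.2222² / (2 × 2.254) = 149.382 / 4.508 = 33.137 m.
Total = 23.956 + 33.137 = 57.093 m.

Total stopping distance ≈ 57 m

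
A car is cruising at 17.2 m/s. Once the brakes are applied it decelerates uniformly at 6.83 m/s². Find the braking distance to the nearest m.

Braking distance ≈ 22 m

Braking distance = v²/(2a) = 17.2000² / (2 × 6.830) = 295.840 / 13.660 = 21.657 m.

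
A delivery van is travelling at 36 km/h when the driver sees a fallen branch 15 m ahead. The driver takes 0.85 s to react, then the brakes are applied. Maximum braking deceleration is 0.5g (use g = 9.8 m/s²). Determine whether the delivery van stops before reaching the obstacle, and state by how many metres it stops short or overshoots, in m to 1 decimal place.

No — it overshoots by 3.7 m

36 km/h ÷ 3.6 = 10.0000 m/s.
a = 0.5 × 9.8 = 4.900 m/s².
Reaction distance = 10.0000 × 0.85 = 8.500 m.
Braking distance = v²/(2a) = 100.000 / 9.800 = 10.204 m.
Total stopping distance = 8.500 + 10.204 = 18.704 m, vs 15 m available — it cannot stop in time and overshoots by 18.704 − 15 = 3.704 m.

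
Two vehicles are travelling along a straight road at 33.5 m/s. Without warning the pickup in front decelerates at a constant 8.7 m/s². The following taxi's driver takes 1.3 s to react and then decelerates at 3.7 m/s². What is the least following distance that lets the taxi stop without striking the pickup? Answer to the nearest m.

Leader travels v²/(2a_L) = 1122.250 / 17.400 = 64.497 m before stopping.
Follower covers v·t_r = 33.5000 × 1.3 = 43.550 m while reacting, then v²/(2a_F) = 1122.250 / 7.400 = 151.655 m while braking, for a total of 43.550 + 151.655 = 195.205 m.
Since a_F ≤ a_L and the follower starts braking later, the follower is never slower than the leader, so the closest approach is when both have stopped.
Minimum gap = 195.205 − 64.497 = 130.708 m.

Minimum gap ≈ 131 m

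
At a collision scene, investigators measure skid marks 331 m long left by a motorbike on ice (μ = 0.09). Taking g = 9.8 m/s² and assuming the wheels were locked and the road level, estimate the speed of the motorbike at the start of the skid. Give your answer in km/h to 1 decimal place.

Deceleration a = μg = 0.09 × 9.8 = 0.882 m/s².
v = √(2a·d) = √(2 × 0.882 × 331) = √583.884 = 24.1637 m/s.
= 24.1637 × 3.6 = 86.989 km/h.

Initial speed ≈ 87.0 km/h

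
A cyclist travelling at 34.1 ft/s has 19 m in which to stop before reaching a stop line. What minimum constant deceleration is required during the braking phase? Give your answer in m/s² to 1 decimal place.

Required deceleration ≈ 2.8 m/s²

34.1 ft/s × 0.3048 = 10.3937 m/s.
v² = 2a·d ⇒ a = v²/(2d) = 10.3937² / (2 × 19.000) = 108.029 / 38.000 = 2.8429 m/s².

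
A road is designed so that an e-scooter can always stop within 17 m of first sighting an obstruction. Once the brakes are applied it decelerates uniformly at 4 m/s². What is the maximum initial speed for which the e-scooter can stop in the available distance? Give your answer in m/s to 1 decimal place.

Maximum speed ≈ 11.7 m/s

v²/(2a) = d ⇒ v = √(2 × 4.000 × 17) = √136.00 = 11.6619 m/s.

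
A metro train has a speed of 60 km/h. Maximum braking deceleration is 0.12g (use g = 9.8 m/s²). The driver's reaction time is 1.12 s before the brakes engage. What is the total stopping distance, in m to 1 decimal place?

Total stopping distance ≈ 136.8 m

60 km/h ÷ 3.6 = 16.6667 m/s.
a = 0.12 × 9.8 = 1.176 m/s².
Reaction distance = v·t_r = 16.6667 × 1.12 = 18.667 m.
Braking distance = v²/(2a) = 16.6667² / (2 × 1.176) = 277.779 / 2.352 = 118.103 m.
Total = 18.667 + 118.103 = 136.770 m.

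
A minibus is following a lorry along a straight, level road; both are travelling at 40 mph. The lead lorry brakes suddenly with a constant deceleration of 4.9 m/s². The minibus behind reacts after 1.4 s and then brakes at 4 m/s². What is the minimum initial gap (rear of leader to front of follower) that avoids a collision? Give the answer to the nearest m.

40 mph × 0.44704 = 17.8816 m/s.
Leader travels v²/(2a_L) = 319.752 / 9.800 = 32.628 m before stopping.
Follower covers v·t_r = 17.8816 × 1.4 = 25.034 m while reacting, then v²/(2a_F) = 319.752 / 8.000 = 39.969 m while braking, for a total of 25.034 + 39.969 = 65.003 m.
Since a_F ≤ a_L and the follower starts braking later, the follower is never slower than the leader, so the closest approach is when both have stopped.
Minimum gap = 65.003 − 32.628 = 32.375 m.

Minimum gap ≈ 32 m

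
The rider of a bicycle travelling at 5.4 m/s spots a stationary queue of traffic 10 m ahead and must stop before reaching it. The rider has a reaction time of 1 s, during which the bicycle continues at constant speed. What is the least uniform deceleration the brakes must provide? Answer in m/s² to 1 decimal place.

Distance covered during reaction = 5.4000 × 1 = 5.400 m.
Distance available for braking: 10 − 5.400 = 4.600 m.
v² = 2a·d ⇒ a = v²/(2d) = 5.4000² / (2 × 4.600) = 29.160 / 9.200 = 3.1696 m/s².

Required deceleration ≈ 3.2 m/s²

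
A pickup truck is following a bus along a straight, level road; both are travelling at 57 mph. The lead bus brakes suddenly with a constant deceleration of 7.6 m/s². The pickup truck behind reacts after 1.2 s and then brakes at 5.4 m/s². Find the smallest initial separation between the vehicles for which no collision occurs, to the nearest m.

Minimum gap ≈ 48 m

57 mph × 0.44704 = 25.4813 m/s.
Leader travels v²/(2a_L) = 649.297 / 15.200 = 42.717 m before stopping.
Follower covers v·t_r = 25.4813 × 1.2 = 30.578 m while reacting, then v²/(2a_F) = 649.297 / 10.800 = 60.120 m while braking, for a total of 30.578 + 60.120 = 90.698 m.
Since a_F ≤ a_L and the follower starts braking later, the follower is never slower than the leader, so the closest approach is when both have stopped.
Minimum gap = 90.698 − 42.717 = 47.981 m.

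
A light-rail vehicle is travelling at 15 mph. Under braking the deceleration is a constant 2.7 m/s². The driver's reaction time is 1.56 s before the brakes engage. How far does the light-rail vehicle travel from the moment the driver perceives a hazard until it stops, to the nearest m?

Total stopping distance ≈ 19 m

15 mph × 0.44704 = 6.7056 m/s.
Reaction distance = v·t_r = 6.7056 × 1.56 = 10.461 m.
Braking distance = v²/(2a) = 6.7056² / (2 × 2.700) = 44.965 / 5.400 = 8.327 m.
Total = 10.461 + 8.327 = 18.788 m.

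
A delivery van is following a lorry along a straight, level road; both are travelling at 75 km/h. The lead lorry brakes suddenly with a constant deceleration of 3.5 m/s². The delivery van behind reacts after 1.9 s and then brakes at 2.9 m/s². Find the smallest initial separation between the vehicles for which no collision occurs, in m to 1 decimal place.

Minimum gap ≈ 52.4 m

75 km/h ÷ 3.6 = 20.8333 m/s.
Leader travels v²/(2a_L) = 434.026 / 7.000 = 62.004 m before stopping.
Follower covers v·t_r = 20.8333 × 1.9 = 39.583 m while reacting, then v²/(2a_F) = 434.026 / 5.800 = 74.832 m while braking, for a total of 39.583 + 74.832 = 114.415 m.
Since a_F ≤ a_L and the follower starts braking later, the follower is never slower than the leader, so the closest approach is when both have stopped.
Minimum gap = 114.415 − 62.004 = 52.411 m.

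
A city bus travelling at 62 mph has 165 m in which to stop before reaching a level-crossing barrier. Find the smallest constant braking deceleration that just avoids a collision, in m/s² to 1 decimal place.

62 mph × 0.44704 = 27.7165 m/s.
v² = 2a·d ⇒ a = v²/(2d) = 27.7165² / (2 × 165.000) = 768.204 / 330.000 = 2.3279 m/s².

Required deceleration ≈ 2.3 m/s²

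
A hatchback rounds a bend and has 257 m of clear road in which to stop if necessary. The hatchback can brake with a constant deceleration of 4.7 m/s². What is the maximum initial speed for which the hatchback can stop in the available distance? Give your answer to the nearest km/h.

v²/(2a) = d ⇒ v = √(2 × 4.700 × 257) = √2415.80 = 49.1508 m/s.
49.1508 m/s × 3.6 = 176.943 km/h.

Maximum speed ≈ 177 km/h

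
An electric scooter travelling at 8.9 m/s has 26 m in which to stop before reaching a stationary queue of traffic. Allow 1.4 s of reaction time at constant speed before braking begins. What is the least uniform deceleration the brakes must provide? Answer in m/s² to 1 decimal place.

Required deceleration ≈ 2.9 m/s²

Distance covered during reaction = 8.9000 × 1.4 = 12.460 m.
Distance available for braking: 26 − 12.460 = 13.540 m.
v² = 2a·d ⇒ a = v²/(2d) = 8.9000² / (2 × 13.540) = 79.210 / 27.080 = 2.9250 m/s².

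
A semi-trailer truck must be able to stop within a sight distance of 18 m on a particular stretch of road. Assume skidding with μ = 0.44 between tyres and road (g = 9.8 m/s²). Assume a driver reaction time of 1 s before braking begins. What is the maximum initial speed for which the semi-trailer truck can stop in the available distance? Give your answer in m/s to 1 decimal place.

a = μg = 0.44 × 9.8 = 4.312 m/s².
Stopping distance: v·t_r + v²/(2a) = 18 with t_r = 1 s and a = 4.312 m/s².
So v² + 8.624 v − 155.23 = 0.
Positive root: v = −a·t_r + √((a·t_r)² + 2a·d) = −4.312 + √(18.593 + 155.23) = 8.8722 m/s.

Maximum speed ≈ 8.9 m/s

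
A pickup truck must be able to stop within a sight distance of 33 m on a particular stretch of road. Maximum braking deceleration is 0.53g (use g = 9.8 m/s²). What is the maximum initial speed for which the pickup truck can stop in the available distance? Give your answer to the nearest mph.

a = 0.53 × 9.8 = 5.194 m/s².
v²/(2a) = d ⇒ v = √(2 × 5.194 × 33) = √342.80 = 18.5149 m/s.
18.5149 m/s ÷ 0.44704 = 41.417 mph.

Maximum speed ≈ 41 mph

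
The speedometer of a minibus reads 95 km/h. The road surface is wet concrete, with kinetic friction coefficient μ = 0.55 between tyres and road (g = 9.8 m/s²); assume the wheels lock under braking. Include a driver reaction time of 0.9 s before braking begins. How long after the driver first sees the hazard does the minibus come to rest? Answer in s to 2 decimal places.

Total time ≈ 5.80 s

95 km/h ÷ 3.6 = 26.3889 m/s.
a = μg = 0.55 × 9.8 = 5.390 m/s².
Braking time = v/a = 26.3889 / 5.390 = 4.896 s.
Total = 0.9 + 4.896 = 5.796 s.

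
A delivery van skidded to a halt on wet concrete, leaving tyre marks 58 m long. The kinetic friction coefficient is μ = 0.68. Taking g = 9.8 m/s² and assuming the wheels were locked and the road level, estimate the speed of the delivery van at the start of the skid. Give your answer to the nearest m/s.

Initial speed ≈ 28 m/s

Deceleration a = μg = 0.68 × 9.8 = 6.664 m/s².
v = √(2a·d) = √(2 × 6.664 × 58) = √773.024 = 27.8033 m/s.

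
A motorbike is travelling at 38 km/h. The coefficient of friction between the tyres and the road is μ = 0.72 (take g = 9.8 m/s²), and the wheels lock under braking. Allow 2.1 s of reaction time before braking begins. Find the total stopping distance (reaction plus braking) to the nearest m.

Total stopping distance ≈ 30 m

38 km/h ÷ 3.6 = 10.5556 m/s.
a = μg = 0.72 × 9.8 = 7.056 m/s².
Reaction distance = v·t_r = 10.5556 × 2.1 = 22.167 m.
Braking distance = v²/(2a) = 10.5556² / (2 × 7.056) = 111.421 / 14.112 = 7.895 m.
Total = 22.167 + 7.895 = 30.062 m.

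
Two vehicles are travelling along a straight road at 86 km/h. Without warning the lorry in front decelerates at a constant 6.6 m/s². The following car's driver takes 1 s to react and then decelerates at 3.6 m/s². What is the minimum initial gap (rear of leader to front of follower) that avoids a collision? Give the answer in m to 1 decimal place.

86 km/h ÷ 3.6 = 23.8889 m/s.
Leader travels v²/(2a_L) = 570.680 / 13.200 = 43.233 m before stopping.
Follower covers v·t_r = 23.8889 × 1 = 23.889 m while reacting, then v²/(2a_F) = 570.680 / 7.200 = 79.261 m while braking, for a total of 23.889 + 79.261 = 103.150 m.
Since a_F ≤ a_L and the follower starts braking later, the follower is never slower than the leader, so the closest approach is when both have stopped.
Minimum gap = 103.150 − 43.233 = 59.917 m.

Minimum gap ≈ 59.9 m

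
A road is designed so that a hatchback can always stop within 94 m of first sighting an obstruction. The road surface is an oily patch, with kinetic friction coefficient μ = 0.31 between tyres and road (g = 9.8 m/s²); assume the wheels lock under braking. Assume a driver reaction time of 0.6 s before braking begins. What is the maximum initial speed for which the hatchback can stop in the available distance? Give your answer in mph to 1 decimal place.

a = μg = 0.31 × 9.8 = 3.038 m/s².
Stopping distance: v·t_r + v²/(2a) = 94 with t_r = 0.6 s and a = 3.038 m/s².
So v² + 3.646 v − 571.14 = 0.
Positive root: v = −a·t_r + √((a·t_r)² + 2a·d) = −1.823 + √(3.323 + 571.14) = 22.1450 m/s.
22.1450 m/s ÷ 0.44704 = 49.537 mph.

Maximum speed ≈ 49.5 mph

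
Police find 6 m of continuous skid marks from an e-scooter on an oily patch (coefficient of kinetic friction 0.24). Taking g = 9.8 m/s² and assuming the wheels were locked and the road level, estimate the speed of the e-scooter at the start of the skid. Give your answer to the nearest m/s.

Deceleration a = μg = 0.24 × 9.8 = 2.352 m/s².
v = √(2a·d) = √(2 × 2.352 × 6) = √28.224 = 5.3126 m/s.

Initial speed ≈ 5 m/s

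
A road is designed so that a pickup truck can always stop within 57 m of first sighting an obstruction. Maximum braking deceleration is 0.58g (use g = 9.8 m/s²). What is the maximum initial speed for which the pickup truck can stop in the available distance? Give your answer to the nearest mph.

Maximum speed ≈ 57 mph

a = 0.58 × 9.8 = 5.684 m/s².
v²/(2a) = d ⇒ v = √(2 × 5.684 × 57) = √647.98 = 25.4555 m/s.
25.4555 m/s ÷ 0.44704 = 56.942 mph.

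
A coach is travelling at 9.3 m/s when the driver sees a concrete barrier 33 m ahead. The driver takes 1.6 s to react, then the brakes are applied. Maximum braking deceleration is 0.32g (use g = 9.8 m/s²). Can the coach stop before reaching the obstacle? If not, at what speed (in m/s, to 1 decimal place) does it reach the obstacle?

Yes — it stops about 4.3 m short of the obstacle, so it never reaches it

a = 0.32 × 9.8 = 3.136 m/s².
Reaction distance = 9.3000 × 1.6 = 14.880 m.
Braking distance = v²/(2a) = 86.490 / 6.272 = 13.790 m.
Total stopping distance = 14.880 + 13.790 = 28.670 m, vs 33 m available — it stops with 33 − 28.670 = 4.330 m to spare.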